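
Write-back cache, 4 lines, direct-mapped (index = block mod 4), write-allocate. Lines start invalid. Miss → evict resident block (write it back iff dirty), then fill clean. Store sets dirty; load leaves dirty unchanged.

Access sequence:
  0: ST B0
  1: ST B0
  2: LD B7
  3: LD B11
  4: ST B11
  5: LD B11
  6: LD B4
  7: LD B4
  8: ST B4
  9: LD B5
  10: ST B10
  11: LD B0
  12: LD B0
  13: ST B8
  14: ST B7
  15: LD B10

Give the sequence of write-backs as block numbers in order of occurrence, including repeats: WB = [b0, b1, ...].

  0 | W B0 → L0 miss [D]
  1 | W B0 → L0 hit [D]
  2 | R B7 → L3 miss [-]
  3 | R B11 → L3 miss [-]
  4 | W B11 → L3 hit [D]
  5 | R B11 → L3 hit [D]
  6 | R B4 → L0 miss wb→B0 [-]
  7 | R B4 → L0 hit [-]
  8 | W B4 → L0 hit [D]
  9 | R B5 → L1 miss [-]
  10 | W B10 → L2 miss [D]
  11 | R B0 → L0 miss wb→B4 [-]
  12 | R B0 → L0 hit [-]
  13 | W B8 → L0 miss [D]
  14 | W B7 → L3 miss wb→B11 [D]
  15 | R B10 → L2 hit [D]

WB = [0, 4, 11]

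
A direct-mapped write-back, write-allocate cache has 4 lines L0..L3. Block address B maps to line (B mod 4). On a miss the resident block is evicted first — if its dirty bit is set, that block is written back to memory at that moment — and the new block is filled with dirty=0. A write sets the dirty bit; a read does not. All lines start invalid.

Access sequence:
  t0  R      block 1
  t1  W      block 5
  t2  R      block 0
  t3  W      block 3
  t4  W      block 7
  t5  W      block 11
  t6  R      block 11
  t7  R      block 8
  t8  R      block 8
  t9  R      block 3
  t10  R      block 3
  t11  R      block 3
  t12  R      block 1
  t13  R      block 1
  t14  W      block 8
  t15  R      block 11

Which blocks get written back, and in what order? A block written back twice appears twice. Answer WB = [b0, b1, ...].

0: R B1 → L1 miss [-]
1: W B5 → L1 miss [D]
2: R B0 → L0 miss [-]
3: W B3 → L3 miss [D]
4: W B7 → L3 miss wb→B3 [D]
5: W B11 → L3 miss wb→B7 [D]
6: R B11 → L3 hit [D]
7: R B8 → L0 miss [-]
8: R B8 → L0 hit [-]
9: R B3 → L3 miss wb→B11 [-]
10: R B3 → L3 hit [-]
11: R B3 → L3 hit [-]
12: R B1 → L1 miss wb→B5 [-]
13: R B1 → L1 hit [-]
14: W B8 → L0 hit [D]
15: R B11 → L3 miss [-]

WB = [3, 7, 11, 5]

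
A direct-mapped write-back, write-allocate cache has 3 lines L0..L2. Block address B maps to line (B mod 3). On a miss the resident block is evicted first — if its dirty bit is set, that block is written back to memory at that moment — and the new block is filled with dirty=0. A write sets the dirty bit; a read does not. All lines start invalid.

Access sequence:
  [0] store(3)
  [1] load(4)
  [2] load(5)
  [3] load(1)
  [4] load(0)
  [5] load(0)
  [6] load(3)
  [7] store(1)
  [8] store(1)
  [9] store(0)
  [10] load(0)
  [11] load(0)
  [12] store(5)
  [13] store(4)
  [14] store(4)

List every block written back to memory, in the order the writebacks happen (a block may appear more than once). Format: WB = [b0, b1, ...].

WB = [3, 1]

  0 | W B3 → L0 miss [D]
  1 | R B4 → L1 miss [-]
  2 | R B5 → L2 miss [-]
  3 | R B1 → L1 miss [-]
  4 | R B0 → L0 miss wb→B3 [-]
  5 | R B0 → L0 hit [-]
  6 | R B3 → L0 miss [-]
  7 | W B1 → L1 hit [D]
  8 | W B1 → L1 hit [D]
  9 | W B0 → L0 miss [D]
  10 | R B0 → L0 hit [D]
  11 | R B0 → L0 hit [D]
  12 | W B5 → L2 hit [D]
  13 | W B4 → L1 miss wb→B1 [D]
  14 | W B4 → L1 hit [D]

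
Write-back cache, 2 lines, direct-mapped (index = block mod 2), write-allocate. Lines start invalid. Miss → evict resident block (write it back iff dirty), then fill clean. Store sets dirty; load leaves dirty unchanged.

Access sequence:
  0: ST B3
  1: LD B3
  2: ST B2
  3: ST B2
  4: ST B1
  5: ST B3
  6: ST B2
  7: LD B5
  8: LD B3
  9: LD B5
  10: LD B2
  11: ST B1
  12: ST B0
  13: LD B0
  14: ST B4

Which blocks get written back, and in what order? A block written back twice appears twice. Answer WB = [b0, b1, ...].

WB = [3, 1, 3, 2, 0]

0: W B3 -> L1 miss  d=D]
1: R B3 -> L1 hit  d=D]
2: W B2 -> L0 miss  d=D]
3: W B2 -> L0 hit  d=D]
4: W B1 -> L1 miss wb->B3  d=D]
5: W B3 -> L1 miss wb->B1  d=D]
6: W B2 -> L0 hit  d=D]
7: R B5 -> L1 miss wb->B3  d=-]
8: R B3 -> L1 miss  d=-]
9: R B5 -> L1 miss  d=-]
10: R B2 -> L0 hit  d=D]
11: W B1 -> L1 miss  d=D]
12: W B0 -> L0 miss wb->B2  d=D]
13: R B0 -> L0 hit  d=D]
14: W B4 -> L0 miss wb->B0  d=D]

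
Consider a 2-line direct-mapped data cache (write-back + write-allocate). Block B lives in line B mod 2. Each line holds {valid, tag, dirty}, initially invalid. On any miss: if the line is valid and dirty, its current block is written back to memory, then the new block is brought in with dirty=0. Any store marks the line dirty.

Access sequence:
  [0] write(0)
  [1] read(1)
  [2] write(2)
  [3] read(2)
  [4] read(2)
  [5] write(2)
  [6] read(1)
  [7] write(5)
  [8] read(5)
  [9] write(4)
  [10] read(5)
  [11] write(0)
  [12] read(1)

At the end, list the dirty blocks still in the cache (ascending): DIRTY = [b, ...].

DIRTY = [0]

0: W B0 -> L0 miss  d=D]
1: R B1 -> L1 miss  d=-]
2: W B2 -> L0 miss wb->B0  d=D]
3: R B2 -> L0 hit  d=D]
4: R B2 -> L0 hit  d=D]
5: W B2 -> L0 hit  d=D]
6: R B1 -> L1 hit  d=-]
7: W B5 -> L1 miss  d=D]
8: R B5 -> L1 hit  d=D]
9: W B4 -> L0 miss wb->B2  d=D]
10: R B5 -> L1 hit  d=D]
11: W B0 -> L0 miss wb->B4  d=D]
12: R B1 -> L1 miss wb->B5  d=-]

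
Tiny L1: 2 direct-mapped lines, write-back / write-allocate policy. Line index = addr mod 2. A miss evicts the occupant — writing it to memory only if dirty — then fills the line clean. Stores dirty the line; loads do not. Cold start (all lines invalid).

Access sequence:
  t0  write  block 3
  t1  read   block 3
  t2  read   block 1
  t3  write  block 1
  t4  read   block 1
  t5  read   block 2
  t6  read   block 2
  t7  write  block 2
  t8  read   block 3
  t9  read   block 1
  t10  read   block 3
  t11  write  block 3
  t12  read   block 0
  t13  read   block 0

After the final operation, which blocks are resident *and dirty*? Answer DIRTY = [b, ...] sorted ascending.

0: W B3 → L1 miss [D]
1: R B3 → L1 hit [D]
2: R B1 → L1 miss wb→B3 [-]
3: W B1 → L1 hit [D]
4: R B1 → L1 hit [D]
5: R B2 → L0 miss [-]
6: R B2 → L0 hit [-]
7: W B2 → L0 hit [D]
8: R B3 → L1 miss wb→B1 [-]
9: R B1 → L1 miss [-]
10: R B3 → L1 miss [-]
11: W B3 → L1 hit [D]
12: R B0 → L0 miss wb→B2 [-]
13: R B0 → L0 hit [-]

DIRTY = [3]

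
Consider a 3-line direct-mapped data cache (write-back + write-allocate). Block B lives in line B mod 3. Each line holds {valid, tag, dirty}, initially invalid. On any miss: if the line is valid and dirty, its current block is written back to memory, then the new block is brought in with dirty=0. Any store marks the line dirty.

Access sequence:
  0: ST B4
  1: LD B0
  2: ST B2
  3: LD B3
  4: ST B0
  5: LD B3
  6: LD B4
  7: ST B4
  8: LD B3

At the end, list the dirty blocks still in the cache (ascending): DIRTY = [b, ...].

DIRTY = [2, 4]

  0 | W B4 → L1 miss [D]
  1 | R B0 → L0 miss [-]
  2 | W B2 → L2 miss [D]
  3 | R B3 → L0 miss [-]
  4 | W B0 → L0 miss [D]
  5 | R B3 → L0 miss wb→B0 [-]
  6 | R B4 → L1 hit [D]
  7 | W B4 → L1 hit [D]
  8 | R B3 → L0 hit [-]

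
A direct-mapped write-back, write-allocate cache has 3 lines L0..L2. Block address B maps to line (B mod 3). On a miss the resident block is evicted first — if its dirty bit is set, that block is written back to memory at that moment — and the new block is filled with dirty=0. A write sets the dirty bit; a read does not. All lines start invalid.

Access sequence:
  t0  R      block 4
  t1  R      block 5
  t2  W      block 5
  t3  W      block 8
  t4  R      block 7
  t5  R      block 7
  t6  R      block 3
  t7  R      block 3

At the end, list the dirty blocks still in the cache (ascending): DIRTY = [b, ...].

0: R B4 → L1 miss [-]
1: R B5 → L2 miss [-]
2: W B5 → L2 hit [D]
3: W B8 → L2 miss wb→B5 [D]
4: R B7 → L1 miss [-]
5: R B7 → L1 hit [-]
6: R B3 → L0 miss [-]
7: R B3 → L0 hit [-]

DIRTY = [8]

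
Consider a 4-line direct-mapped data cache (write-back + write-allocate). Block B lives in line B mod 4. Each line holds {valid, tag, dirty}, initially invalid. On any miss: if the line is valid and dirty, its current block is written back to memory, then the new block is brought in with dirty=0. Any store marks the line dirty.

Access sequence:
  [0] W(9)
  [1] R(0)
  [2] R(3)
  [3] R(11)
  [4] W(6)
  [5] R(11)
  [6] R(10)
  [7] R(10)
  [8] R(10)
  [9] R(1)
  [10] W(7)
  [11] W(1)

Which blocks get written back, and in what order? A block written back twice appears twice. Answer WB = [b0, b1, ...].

0: W B9 -> L1 miss  d=D]
1: R B0 -> L0 miss  d=-]
2: R B3 -> L3 miss  d=-]
3: R B11 -> L3 miss  d=-]
4: W B6 -> L2 miss  d=D]
5: R B11 -> L3 hit  d=-]
6: R B10 -> L2 miss wb->B6  d=-]
7: R B10 -> L2 hit  d=-]
8: R B10 -> L2 hit  d=-]
9: R B1 -> L1 miss wb->B9  d=-]
10: W B7 -> L3 miss  d=D]
11: W B1 -> L1 hit  d=D]

WB = [6, 9]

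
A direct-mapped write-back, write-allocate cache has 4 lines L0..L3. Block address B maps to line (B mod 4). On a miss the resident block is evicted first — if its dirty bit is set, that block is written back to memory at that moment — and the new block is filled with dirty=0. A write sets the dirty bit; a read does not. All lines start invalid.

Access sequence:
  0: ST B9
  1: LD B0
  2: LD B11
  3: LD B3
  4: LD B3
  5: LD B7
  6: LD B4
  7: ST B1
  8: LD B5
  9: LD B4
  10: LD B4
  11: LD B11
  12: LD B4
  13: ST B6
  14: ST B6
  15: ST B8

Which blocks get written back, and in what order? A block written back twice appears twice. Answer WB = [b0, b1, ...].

0: W B9 → L1 miss [D]
1: R B0 → L0 miss [-]
2: R B11 → L3 miss [-]
3: R B3 → L3 miss [-]
4: R B3 → L3 hit [-]
5: R B7 → L3 miss [-]
6: R B4 → L0 miss [-]
7: W B1 → L1 miss wb→B9 [D]
8: R B5 → L1 miss wb→B1 [-]
9: R B4 → L0 hit [-]
10: R B4 → L0 hit [-]
11: R B11 → L3 miss [-]
12: R B4 → L0 hit [-]
13: W B6 → L2 miss [D]
14: W B6 → L2 hit [D]
15: W B8 → L0 miss [D]

WB = [9, 1]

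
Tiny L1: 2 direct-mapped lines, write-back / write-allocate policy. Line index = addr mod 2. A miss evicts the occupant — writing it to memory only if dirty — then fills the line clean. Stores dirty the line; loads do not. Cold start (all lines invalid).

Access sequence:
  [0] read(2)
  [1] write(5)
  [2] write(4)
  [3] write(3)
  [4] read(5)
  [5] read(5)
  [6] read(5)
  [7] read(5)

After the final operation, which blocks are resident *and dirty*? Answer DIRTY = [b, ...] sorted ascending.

  0 | R B2 → L0 miss [-]
  1 | W B5 → L1 miss [D]
  2 | W B4 → L0 miss [D]
  3 | W B3 → L1 miss wb→B5 [D]
  4 | R B5 → L1 miss wb→B3 [-]
  5 | R B5 → L1 hit [-]
  6 | R B5 → L1 hit [-]
  7 | R B5 → L1 hit [-]

DIRTY = [4]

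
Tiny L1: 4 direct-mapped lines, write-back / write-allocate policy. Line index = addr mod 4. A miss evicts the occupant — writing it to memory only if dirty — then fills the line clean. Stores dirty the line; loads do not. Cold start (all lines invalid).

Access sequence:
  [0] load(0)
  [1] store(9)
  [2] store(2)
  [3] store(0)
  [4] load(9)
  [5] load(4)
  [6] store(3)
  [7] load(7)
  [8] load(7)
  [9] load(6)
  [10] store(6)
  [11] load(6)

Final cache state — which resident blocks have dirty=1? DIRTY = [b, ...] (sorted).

DIRTY = [6, 9]

0: R B0 → L0 miss [-]
1: W B9 → L1 miss [D]
2: W B2 → L2 miss [D]
3: W B0 → L0 hit [D]
4: R B9 → L1 hit [D]
5: R B4 → L0 miss wb→B0 [-]
6: W B3 → L3 miss [D]
7: R B7 → L3 miss wb→B3 [-]
8: R B7 → L3 hit [-]
9: R B6 → L2 miss wb→B2 [-]
10: W B6 → L2 hit [D]
11: R B6 → L2 hit [D]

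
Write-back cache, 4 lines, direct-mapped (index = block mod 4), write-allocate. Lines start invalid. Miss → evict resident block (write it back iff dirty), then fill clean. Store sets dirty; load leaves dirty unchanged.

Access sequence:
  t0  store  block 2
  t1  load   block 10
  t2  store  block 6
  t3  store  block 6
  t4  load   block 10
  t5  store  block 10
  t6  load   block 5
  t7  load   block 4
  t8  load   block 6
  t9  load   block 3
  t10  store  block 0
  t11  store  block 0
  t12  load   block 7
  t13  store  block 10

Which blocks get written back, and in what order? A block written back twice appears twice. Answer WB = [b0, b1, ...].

0: W B2 → L2 miss [D]
1: R B10 → L2 miss wb→B2 [-]
2: W B6 → L2 miss [D]
3: W B6 → L2 hit [D]
4: R B10 → L2 miss wb→B6 [-]
5: W B10 → L2 hit [D]
6: R B5 → L1 miss [-]
7: R B4 → L0 miss [-]
8: R B6 → L2 miss wb→B10 [-]
9: R B3 → L3 miss [-]
10: W B0 → L0 miss [D]
11: W B0 → L0 hit [D]
12: R B7 → L3 miss [-]
13: W B10 → L2 miss [D]

WB = [2, 6, 10]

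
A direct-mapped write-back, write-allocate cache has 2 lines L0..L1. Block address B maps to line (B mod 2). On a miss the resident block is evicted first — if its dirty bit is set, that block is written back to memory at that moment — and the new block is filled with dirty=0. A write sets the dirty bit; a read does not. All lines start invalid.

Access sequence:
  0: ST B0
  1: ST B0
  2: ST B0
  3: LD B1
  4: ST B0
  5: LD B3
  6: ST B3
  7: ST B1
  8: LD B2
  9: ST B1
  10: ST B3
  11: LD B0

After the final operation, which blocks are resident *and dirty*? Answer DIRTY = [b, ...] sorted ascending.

DIRTY = [3]

0: W B0 → L0 miss [D]
1: W B0 → L0 hit [D]
2: W B0 → L0 hit [D]
3: R B1 → L1 miss [-]
4: W B0 → L0 hit [D]
5: R B3 → L1 miss [-]
6: W B3 → L1 hit [D]
7: W B1 → L1 miss wb→B3 [D]
8: R B2 → L0 miss wb→B0 [-]
9: W B1 → L1 hit [D]
10: W B3 → L1 miss wb→B1 [D]
11: R B0 → L0 miss [-]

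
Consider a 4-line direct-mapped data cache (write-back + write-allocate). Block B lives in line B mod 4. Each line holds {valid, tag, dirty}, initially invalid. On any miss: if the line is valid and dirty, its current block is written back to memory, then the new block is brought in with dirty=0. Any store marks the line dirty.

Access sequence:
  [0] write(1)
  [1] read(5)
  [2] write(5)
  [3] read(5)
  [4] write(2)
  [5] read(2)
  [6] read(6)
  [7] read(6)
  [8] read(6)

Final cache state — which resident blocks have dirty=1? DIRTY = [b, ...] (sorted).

  0 | W B1 → L1 miss [D]
  1 | R B5 → L1 miss wb→B1 [-]
  2 | W B5 → L1 hit [D]
  3 | R B5 → L1 hit [D]
  4 | W B2 → L2 miss [D]
  5 | R B2 → L2 hit [D]
  6 | R B6 → L2 miss wb→B2 [-]
  7 | R B6 → L2 hit [-]
  8 | R B6 → L2 hit [-]

DIRTY = [5]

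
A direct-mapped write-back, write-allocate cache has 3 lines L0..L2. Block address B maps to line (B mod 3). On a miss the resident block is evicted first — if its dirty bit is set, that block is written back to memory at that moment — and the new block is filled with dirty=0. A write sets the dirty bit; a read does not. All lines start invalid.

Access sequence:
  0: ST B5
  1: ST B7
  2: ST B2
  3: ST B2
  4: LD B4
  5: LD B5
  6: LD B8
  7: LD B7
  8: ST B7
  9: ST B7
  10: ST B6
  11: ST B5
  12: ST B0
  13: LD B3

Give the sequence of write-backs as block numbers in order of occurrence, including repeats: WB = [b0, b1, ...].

  0 | W B5 → L2 miss [D]
  1 | W B7 → L1 miss [D]
  2 | W B2 → L2 miss wb→B5 [D]
  3 | W B2 → L2 hit [D]
  4 | R B4 → L1 miss wb→B7 [-]
  5 | R B5 → L2 miss wb→B2 [-]
  6 | R B8 → L2 miss [-]
  7 | R B7 → L1 miss [-]
  8 | W B7 → L1 hit [D]
  9 | W B7 → L1 hit [D]
  10 | W B6 → L0 miss [D]
  11 | W B5 → L2 miss [D]
  12 | W B0 → L0 miss wb→B6 [D]
  13 | R B3 → L0 miss wb→B0 [-]

WB = [5, 7, 2, 6, 0]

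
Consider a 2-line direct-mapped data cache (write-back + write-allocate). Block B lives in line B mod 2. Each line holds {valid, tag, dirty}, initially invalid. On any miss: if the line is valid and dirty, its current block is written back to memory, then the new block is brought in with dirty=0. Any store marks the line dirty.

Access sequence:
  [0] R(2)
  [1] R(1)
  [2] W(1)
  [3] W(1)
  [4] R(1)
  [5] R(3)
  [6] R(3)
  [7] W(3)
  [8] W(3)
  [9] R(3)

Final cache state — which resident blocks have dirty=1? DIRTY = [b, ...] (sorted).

  0 | R B2 → L0 miss [-]
  1 | R B1 → L1 miss [-]
  2 | W B1 → L1 hit [D]
  3 | W B1 → L1 hit [D]
  4 | R B1 → L1 hit [D]
  5 | R B3 → L1 miss wb→B1 [-]
  6 | R B3 → L1 hit [-]
  7 | W B3 → L1 hit [D]
  8 | W B3 → L1 hit [D]
  9 | R B3 → L1 hit [D]

DIRTY = [3]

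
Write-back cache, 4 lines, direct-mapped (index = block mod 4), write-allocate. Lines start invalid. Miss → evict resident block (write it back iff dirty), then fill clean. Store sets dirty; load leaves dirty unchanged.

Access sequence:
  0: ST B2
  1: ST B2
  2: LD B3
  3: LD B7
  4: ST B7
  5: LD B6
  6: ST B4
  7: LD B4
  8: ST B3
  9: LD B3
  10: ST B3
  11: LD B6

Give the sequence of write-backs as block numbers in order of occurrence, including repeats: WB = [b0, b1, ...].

0: W B2 -> L2 miss  d=D]
1: W B2 -> L2 hit  d=D]
2: R B3 -> L3 miss  d=-]
3: R B7 -> L3 miss  d=-]
4: W B7 -> L3 hit  d=D]
5: R B6 -> L2 miss wb->B2  d=-]
6: W B4 -> L0 miss  d=D]
7: R B4 -> L0 hit  d=D]
8: W B3 -> L3 miss wb->B7  d=D]
9: R B3 -> L3 hit  d=D]
10: W B3 -> L3 hit  d=D]
11: R B6 -> L2 hit  d=-]

WB = [2, 7]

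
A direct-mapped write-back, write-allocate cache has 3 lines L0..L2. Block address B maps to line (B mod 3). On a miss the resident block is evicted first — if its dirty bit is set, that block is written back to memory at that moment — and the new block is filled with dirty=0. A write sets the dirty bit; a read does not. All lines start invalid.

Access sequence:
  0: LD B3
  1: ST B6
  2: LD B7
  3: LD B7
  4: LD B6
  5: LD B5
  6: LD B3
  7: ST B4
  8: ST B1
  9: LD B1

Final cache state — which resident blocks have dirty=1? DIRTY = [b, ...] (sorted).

  0 | R B3 → L0 miss [-]
  1 | W B6 → L0 miss [D]
  2 | R B7 → L1 miss [-]
  3 | R B7 → L1 hit [-]
  4 | R B6 → L0 hit [D]
  5 | R B5 → L2 miss [-]
  6 | R B3 → L0 miss wb→B6 [-]
  7 | W B4 → L1 miss [D]
  8 | W B1 → L1 miss wb→B4 [D]
  9 | R B1 → L1 hit [D]

DIRTY = [1]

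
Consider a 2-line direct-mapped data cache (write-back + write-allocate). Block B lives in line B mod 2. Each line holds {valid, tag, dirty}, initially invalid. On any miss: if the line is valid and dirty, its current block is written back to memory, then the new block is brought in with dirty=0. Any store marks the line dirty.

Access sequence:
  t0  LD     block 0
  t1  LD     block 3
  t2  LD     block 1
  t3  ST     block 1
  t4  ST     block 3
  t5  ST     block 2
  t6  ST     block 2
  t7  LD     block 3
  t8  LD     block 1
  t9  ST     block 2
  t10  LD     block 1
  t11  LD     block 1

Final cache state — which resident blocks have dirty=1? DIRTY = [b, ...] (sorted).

0: R B0 -> L0 miss  d=-]
1: R B3 -> L1 miss  d=-]
2: R B1 -> L1 miss  d=-]
3: W B1 -> L1 hit  d=D]
4: W B3 -> L1 miss wb->B1  d=D]
5: W B2 -> L0 miss  d=D]
6: W B2 -> L0 hit  d=D]
7: R B3 -> L1 hit  d=D]
8: R B1 -> L1 miss wb->B3  d=-]
9: W B2 -> L0 hit  d=D]
10: R B1 -> L1 hit  d=-]
11: R B1 -> L1 hit  d=-]

DIRTY = [2]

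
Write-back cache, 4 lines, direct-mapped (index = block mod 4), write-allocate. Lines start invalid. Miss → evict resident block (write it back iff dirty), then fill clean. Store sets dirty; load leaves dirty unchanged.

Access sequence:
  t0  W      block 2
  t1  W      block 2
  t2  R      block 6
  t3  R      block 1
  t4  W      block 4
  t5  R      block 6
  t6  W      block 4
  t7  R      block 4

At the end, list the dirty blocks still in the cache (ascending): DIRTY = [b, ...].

DIRTY = [4]

0: W B2 → L2 miss [D]
1: W B2 → L2 hit [D]
2: R B6 → L2 miss wb→B2 [-]
3: R B1 → L1 miss [-]
4: W B4 → L0 miss [D]
5: R B6 → L2 hit [-]
6: W B4 → L0 hit [D]
7: R B4 → L0 hit [D]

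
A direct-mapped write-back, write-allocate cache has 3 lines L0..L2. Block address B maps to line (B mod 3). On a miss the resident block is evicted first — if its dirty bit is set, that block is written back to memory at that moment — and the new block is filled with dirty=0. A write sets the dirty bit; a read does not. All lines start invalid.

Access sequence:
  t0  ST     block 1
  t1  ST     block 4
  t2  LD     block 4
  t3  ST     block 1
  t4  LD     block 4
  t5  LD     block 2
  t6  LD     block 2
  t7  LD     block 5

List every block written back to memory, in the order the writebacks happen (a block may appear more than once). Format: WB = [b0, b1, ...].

WB = [1, 4, 1]

0: W B1 → L1 miss [D]
1: W B4 → L1 miss wb→B1 [D]
2: R B4 → L1 hit [D]
3: W B1 → L1 miss wb→B4 [D]
4: R B4 → L1 miss wb→B1 [-]
5: R B2 → L2 miss [-]
6: R B2 → L2 hit [-]
7: R B5 → L2 miss [-]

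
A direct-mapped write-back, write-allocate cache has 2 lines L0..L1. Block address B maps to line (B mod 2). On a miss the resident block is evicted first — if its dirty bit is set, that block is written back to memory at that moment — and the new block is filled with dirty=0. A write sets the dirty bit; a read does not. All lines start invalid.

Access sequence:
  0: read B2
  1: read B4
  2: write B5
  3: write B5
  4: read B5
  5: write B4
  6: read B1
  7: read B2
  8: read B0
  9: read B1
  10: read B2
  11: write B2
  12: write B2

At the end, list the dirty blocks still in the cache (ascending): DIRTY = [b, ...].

0: R B2 → L0 miss [-]
1: R B4 → L0 miss [-]
2: W B5 → L1 miss [D]
3: W B5 → L1 hit [D]
4: R B5 → L1 hit [D]
5: W B4 → L0 hit [D]
6: R B1 → L1 miss wb→B5 [-]
7: R B2 → L0 miss wb→B4 [-]
8: R B0 → L0 miss [-]
9: R B1 → L1 hit [-]
10: R B2 → L0 miss [-]
11: W B2 → L0 hit [D]
12: W B2 → L0 hit [D]

DIRTY = [2]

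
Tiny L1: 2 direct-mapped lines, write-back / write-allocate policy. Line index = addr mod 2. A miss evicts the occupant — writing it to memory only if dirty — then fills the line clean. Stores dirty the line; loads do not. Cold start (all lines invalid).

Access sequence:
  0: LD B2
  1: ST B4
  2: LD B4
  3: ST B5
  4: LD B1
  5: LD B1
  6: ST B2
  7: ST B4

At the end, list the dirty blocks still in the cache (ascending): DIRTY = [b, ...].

DIRTY = [4]

0: R B2 → L0 miss [-]
1: W B4 → L0 miss [D]
2: R B4 → L0 hit [D]
3: W B5 → L1 miss [D]
4: R B1 → L1 miss wb→B5 [-]
5: R B1 → L1 hit [-]
6: W B2 → L0 miss wb→B4 [D]
7: W B4 → L0 miss wb→B2 [D]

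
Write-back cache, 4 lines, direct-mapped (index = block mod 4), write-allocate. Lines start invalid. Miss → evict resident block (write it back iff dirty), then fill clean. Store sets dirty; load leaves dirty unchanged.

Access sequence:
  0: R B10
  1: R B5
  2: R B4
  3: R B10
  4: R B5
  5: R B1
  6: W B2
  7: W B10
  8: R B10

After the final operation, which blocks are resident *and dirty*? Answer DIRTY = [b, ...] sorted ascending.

0: R B10 → L2 miss [-]
1: R B5 → L1 miss [-]
2: R B4 → L0 miss [-]
3: R B10 → L2 hit [-]
4: R B5 → L1 hit [-]
5: R B1 → L1 miss [-]
6: W B2 → L2 miss [D]
7: W B10 → L2 miss wb→B2 [D]
8: R B10 → L2 hit [D]

DIRTY = [10]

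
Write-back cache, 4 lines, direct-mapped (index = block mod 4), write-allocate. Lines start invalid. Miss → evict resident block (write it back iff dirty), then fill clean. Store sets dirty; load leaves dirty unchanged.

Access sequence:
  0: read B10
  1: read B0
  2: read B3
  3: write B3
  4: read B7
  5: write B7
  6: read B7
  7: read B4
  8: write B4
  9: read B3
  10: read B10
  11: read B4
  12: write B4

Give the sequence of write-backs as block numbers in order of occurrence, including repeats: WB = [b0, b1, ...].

  0 | R B10 → L2 miss [-]
  1 | R B0 → L0 miss [-]
  2 | R B3 → L3 miss [-]
  3 | W B3 → L3 hit [D]
  4 | R B7 → L3 miss wb→B3 [-]
  5 | W B7 → L3 hit [D]
  6 | R B7 → L3 hit [D]
  7 | R B4 → L0 miss [-]
  8 | W B4 → L0 hit [D]
  9 | R B3 → L3 miss wb→B7 [-]
  10 | R B10 → L2 hit [-]
  11 | R B4 → L0 hit [D]
  12 | W B4 → L0 hit [D]

WB = [3, 7]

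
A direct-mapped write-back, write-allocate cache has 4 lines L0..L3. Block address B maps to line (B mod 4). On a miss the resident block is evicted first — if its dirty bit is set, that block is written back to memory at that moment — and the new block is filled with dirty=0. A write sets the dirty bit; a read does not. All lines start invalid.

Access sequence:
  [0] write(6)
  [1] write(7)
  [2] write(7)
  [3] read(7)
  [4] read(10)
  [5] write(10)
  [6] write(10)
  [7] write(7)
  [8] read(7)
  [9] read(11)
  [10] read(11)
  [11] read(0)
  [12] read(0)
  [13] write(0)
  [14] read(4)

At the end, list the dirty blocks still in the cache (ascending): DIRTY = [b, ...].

0: W B6 -> L2 miss  d=D]
1: W B7 -> L3 miss  d=D]
2: W B7 -> L3 hit  d=D]
3: R B7 -> L3 hit  d=D]
4: R B10 -> L2 miss wb->B6  d=-]
5: W B10 -> L2 hit  d=D]
6: W B10 -> L2 hit  d=D]
7: W B7 -> L3 hit  d=D]
8: R B7 -> L3 hit  d=D]
9: R B11 -> L3 miss wb->B7  d=-]
10: R B11 -> L3 hit  d=-]
11: R B0 -> L0 miss  d=-]
12: R B0 -> L0 hit  d=-]
13: W B0 -> L0 hit  d=D]
14: R B4 -> L0 miss wb->B0  d=-]

DIRTY = [10]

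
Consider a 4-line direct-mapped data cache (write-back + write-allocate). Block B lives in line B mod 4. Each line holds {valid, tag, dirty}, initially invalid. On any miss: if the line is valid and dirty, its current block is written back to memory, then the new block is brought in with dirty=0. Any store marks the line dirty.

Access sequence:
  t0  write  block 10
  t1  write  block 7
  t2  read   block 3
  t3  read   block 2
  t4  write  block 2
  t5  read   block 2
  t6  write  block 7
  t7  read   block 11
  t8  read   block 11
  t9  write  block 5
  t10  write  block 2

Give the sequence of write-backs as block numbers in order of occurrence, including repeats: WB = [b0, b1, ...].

  0 | W B10 → L2 miss [D]
  1 | W B7 → L3 miss [D]
  2 | R B3 → L3 miss wb→B7 [-]
  3 | R B2 → L2 miss wb→B10 [-]
  4 | W B2 → L2 hit [D]
  5 | R B2 → L2 hit [D]
  6 | W B7 → L3 miss [D]
  7 | R B11 → L3 miss wb→B7 [-]
  8 | R B11 → L3 hit [-]
  9 | W B5 → L1 miss [D]
  10 | W B2 → L2 hit [D]

WB = [7, 10, 7]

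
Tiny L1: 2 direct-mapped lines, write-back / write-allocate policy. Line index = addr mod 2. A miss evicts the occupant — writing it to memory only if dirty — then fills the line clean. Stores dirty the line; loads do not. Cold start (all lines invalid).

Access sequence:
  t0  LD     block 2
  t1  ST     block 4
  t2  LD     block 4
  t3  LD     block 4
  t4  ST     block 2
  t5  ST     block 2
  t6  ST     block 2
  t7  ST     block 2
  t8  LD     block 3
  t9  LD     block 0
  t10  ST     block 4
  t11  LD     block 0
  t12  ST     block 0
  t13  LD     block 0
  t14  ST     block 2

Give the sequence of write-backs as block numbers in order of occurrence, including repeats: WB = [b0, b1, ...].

0: R B2 -> L0 miss  d=-]
1: W B4 -> L0 miss  d=D]
2: R B4 -> L0 hit  d=D]
3: R B4 -> L0 hit  d=D]
4: W B2 -> L0 miss wb->B4  d=D]
5: W B2 -> L0 hit  d=D]
6: W B2 -> L0 hit  d=D]
7: W B2 -> L0 hit  d=D]
8: R B3 -> L1 miss  d=-]
9: R B0 -> L0 miss wb->B2  d=-]
10: W B4 -> L0 miss  d=D]
11: R B0 -> L0 miss wb->B4  d=-]
12: W B0 -> L0 hit  d=D]
13: R B0 -> L0 hit  d=D]
14: W B2 -> L0 miss wb->B0  d=D]

WB = [4, 2, 4, 0]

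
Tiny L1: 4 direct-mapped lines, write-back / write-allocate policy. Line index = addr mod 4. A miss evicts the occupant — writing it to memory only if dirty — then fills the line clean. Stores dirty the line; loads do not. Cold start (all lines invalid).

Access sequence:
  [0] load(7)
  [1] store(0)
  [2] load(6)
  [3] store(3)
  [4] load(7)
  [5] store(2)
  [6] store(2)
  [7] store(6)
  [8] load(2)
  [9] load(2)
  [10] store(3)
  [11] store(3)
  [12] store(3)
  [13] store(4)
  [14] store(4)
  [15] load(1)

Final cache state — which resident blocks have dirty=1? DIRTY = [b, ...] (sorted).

DIRTY = [3, 4]

  0 | R B7 → L3 miss [-]
  1 | W B0 → L0 miss [D]
  2 | R B6 → L2 miss [-]
  3 | W B3 → L3 miss [D]
  4 | R B7 → L3 miss wb→B3 [-]
  5 | W B2 → L2 miss [D]
  6 | W B2 → L2 hit [D]
  7 | W B6 → L2 miss wb→B2 [D]
  8 | R B2 → L2 miss wb→B6 [-]
  9 | R B2 → L2 hit [-]
  10 | W B3 → L3 miss [D]
  11 | W B3 → L3 hit [D]
  12 | W B3 → L3 hit [D]
  13 | W B4 → L0 miss wb→B0 [D]
  14 | W B4 → L0 hit [D]
  15 | R B1 → L1 miss [-]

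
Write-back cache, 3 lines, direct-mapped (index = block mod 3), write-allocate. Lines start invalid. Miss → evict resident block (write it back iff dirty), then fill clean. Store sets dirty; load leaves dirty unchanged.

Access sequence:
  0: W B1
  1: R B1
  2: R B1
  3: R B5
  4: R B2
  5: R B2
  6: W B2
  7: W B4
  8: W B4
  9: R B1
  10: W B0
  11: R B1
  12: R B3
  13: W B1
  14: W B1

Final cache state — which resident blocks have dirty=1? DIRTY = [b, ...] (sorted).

DIRTY = [1, 2]

0: W B1 → L1 miss [D]
1: R B1 → L1 hit [D]
2: R B1 → L1 hit [D]
3: R B5 → L2 miss [-]
4: R B2 → L2 miss [-]
5: R B2 → L2 hit [-]
6: W B2 → L2 hit [D]
7: W B4 → L1 miss wb→B1 [D]
8: W B4 → L1 hit [D]
9: R B1 → L1 miss wb→B4 [-]
10: W B0 → L0 miss [D]
11: R B1 → L1 hit [-]
12: R B3 → L0 miss wb→B0 [-]
13: W B1 → L1 hit [D]
14: W B1 → L1 hit [D]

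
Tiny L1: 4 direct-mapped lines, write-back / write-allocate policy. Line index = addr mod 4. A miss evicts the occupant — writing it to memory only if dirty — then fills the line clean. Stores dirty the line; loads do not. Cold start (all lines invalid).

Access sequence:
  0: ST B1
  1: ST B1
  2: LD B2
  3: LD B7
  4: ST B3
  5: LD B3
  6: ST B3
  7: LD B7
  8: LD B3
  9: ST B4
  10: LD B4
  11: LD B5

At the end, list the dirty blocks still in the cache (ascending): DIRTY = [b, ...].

0: W B1 -> L1 miss  d=D]
1: W B1 -> L1 hit  d=D]
2: R B2 -> L2 miss  d=-]
3: R B7 -> L3 miss  d=-]
4: W B3 -> L3 miss  d=D]
5: R B3 -> L3 hit  d=D]
6: W B3 -> L3 hit  d=D]
7: R B7 -> L3 miss wb->B3  d=-]
8: R B3 -> L3 miss  d=-]
9: W B4 -> L0 miss  d=D]
10: R B4 -> L0 hit  d=D]
11: R B5 -> L1 miss wb->B1  d=-]

DIRTY = [4]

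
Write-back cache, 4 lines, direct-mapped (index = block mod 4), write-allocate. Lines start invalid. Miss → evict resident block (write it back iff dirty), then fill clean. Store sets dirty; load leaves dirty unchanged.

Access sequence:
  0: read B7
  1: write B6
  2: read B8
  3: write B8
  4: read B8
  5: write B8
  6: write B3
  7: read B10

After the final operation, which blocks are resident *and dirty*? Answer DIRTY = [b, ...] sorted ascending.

  0 | R B7 → L3 miss [-]
  1 | W B6 → L2 miss [D]
  2 | R B8 → L0 miss [-]
  3 | W B8 → L0 hit [D]
  4 | R B8 → L0 hit [D]
  5 | W B8 → L0 hit [D]
  6 | W B3 → L3 miss [D]
  7 | R B10 → L2 miss wb→B6 [-]

DIRTY = [3, 8]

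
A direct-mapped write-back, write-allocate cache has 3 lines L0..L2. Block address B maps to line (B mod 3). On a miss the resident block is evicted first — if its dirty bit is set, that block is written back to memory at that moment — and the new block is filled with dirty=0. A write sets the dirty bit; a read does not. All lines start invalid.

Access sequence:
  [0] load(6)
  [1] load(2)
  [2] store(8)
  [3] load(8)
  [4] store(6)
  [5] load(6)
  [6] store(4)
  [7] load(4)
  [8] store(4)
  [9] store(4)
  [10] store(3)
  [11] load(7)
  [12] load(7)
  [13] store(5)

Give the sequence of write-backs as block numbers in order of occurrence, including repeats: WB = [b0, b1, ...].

0: R B6 → L0 miss [-]
1: R B2 → L2 miss [-]
2: W B8 → L2 miss [D]
3: R B8 → L2 hit [D]
4: W B6 → L0 hit [D]
5: R B6 → L0 hit [D]
6: W B4 → L1 miss [D]
7: R B4 → L1 hit [D]
8: W B4 → L1 hit [D]
9: W B4 → L1 hit [D]
10: W B3 → L0 miss wb→B6 [D]
11: R B7 → L1 miss wb→B4 [-]
12: R B7 → L1 hit [-]
13: W B5 → L2 miss wb→B8 [D]

WB = [6, 4, 8]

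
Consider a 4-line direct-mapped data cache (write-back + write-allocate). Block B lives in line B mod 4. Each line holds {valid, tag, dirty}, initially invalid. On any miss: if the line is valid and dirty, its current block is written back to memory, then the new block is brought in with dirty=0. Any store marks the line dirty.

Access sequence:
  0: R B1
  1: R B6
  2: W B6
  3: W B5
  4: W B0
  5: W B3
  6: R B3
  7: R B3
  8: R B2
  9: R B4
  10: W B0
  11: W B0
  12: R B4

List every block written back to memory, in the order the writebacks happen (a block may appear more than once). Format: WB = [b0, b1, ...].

0: R B1 → L1 miss [-]
1: R B6 → L2 miss [-]
2: W B6 → L2 hit [D]
3: W B5 → L1 miss [D]
4: W B0 → L0 miss [D]
5: W B3 → L3 miss [D]
6: R B3 → L3 hit [D]
7: R B3 → L3 hit [D]
8: R B2 → L2 miss wb→B6 [-]
9: R B4 → L0 miss wb→B0 [-]
10: W B0 → L0 miss [D]
11: W B0 → L0 hit [D]
12: R B4 → L0 miss wb→B0 [-]

WB = [6, 0, 0]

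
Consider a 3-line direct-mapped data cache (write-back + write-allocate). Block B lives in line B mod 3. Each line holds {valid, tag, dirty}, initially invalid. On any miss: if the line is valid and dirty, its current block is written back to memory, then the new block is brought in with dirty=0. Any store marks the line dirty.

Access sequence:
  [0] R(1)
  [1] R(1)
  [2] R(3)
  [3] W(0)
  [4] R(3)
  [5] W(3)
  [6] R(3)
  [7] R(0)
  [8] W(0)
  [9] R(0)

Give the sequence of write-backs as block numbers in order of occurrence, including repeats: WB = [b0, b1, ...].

WB = [0, 3]

0: R B1 → L1 miss [-]
1: R B1 → L1 hit [-]
2: R B3 → L0 miss [-]
3: W B0 → L0 miss [D]
4: R B3 → L0 miss wb→B0 [-]
5: W B3 → L0 hit [D]
6: R B3 → L0 hit [D]
7: R B0 → L0 miss wb→B3 [-]
8: W B0 → L0 hit [D]
9: R B0 → L0 hit [D]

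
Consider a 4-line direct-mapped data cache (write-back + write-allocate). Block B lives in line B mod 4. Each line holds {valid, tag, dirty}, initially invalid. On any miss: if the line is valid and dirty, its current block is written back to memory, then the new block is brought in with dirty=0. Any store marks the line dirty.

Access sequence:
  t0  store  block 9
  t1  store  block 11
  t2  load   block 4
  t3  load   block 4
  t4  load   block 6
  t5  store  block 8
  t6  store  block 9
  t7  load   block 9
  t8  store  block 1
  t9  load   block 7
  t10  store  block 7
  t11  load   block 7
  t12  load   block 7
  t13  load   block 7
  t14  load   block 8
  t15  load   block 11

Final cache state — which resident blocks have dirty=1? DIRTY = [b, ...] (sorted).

DIRTY = [1, 8]

0: W B9 → L1 miss [D]
1: W B11 → L3 miss [D]
2: R B4 → L0 miss [-]
3: R B4 → L0 hit [-]
4: R B6 → L2 miss [-]
5: W B8 → L0 miss [D]
6: W B9 → L1 hit [D]
7: R B9 → L1 hit [D]
8: W B1 → L1 miss wb→B9 [D]
9: R B7 → L3 miss wb→B11 [-]
10: W B7 → L3 hit [D]
11: R B7 → L3 hit [D]
12: R B7 → L3 hit [D]
13: R B7 → L3 hit [D]
14: R B8 → L0 hit [D]
15: R B11 → L3 miss wb→B7 [-]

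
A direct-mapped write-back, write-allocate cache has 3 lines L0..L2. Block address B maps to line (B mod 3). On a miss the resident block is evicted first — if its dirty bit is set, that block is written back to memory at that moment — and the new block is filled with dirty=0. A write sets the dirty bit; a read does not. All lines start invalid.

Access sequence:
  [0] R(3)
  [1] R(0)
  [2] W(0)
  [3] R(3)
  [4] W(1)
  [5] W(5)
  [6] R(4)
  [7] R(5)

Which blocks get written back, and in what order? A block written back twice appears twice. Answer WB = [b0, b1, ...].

  0 | R B3 → L0 miss [-]
  1 | R B0 → L0 miss [-]
  2 | W B0 → L0 hit [D]
  3 | R B3 → L0 miss wb→B0 [-]
  4 | W B1 → L1 miss [D]
  5 | W B5 → L2 miss [D]
  6 | R B4 → L1 miss wb→B1 [-]
  7 | R B5 → L2 hit [D]

WB = [0, 1]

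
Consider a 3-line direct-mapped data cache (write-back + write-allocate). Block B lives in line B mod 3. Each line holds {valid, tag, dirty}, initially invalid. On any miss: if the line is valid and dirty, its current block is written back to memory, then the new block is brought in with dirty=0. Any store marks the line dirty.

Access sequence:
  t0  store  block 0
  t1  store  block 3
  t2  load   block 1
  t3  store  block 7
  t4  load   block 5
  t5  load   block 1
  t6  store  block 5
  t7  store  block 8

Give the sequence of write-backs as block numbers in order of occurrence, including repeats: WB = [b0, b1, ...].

WB = [0, 7, 5]

0: W B0 -> L0 miss  d=D]
1: W B3 -> L0 miss wb->B0  d=D]
2: R B1 -> L1 miss  d=-]
3: W B7 -> L1 miss  d=D]
4: R B5 -> L2 miss  d=-]
5: R B1 -> L1 miss wb->B7  d=-]
6: W B5 -> L2 hit  d=D]
7: W B8 -> L2 miss wb->B5  d=D]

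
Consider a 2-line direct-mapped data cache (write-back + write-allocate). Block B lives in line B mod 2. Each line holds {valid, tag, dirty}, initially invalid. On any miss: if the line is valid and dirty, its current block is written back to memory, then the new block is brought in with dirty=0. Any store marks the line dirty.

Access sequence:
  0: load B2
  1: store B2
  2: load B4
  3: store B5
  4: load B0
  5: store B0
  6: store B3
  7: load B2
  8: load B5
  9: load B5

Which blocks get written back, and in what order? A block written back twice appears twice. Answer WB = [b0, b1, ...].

  0 | R B2 → L0 miss [-]
  1 | W B2 → L0 hit [D]
  2 | R B4 → L0 miss wb→B2 [-]
  3 | W B5 → L1 miss [D]
  4 | R B0 → L0 miss [-]
  5 | W B0 → L0 hit [D]
  6 | W B3 → L1 miss wb→B5 [D]
  7 | R B2 → L0 miss wb→B0 [-]
  8 | R B5 → L1 miss wb→B3 [-]
  9 | R B5 → L1 hit [-]

WB = [2, 5, 0, 3]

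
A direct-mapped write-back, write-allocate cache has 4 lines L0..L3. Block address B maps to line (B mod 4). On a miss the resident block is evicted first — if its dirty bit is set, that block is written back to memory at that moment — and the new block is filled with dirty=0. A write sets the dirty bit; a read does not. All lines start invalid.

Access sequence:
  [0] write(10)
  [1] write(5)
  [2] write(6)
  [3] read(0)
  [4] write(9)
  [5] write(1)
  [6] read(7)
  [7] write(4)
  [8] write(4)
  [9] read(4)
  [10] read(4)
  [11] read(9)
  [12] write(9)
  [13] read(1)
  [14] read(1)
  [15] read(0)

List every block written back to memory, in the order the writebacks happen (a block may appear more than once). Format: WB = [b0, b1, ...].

0: W B10 -> L2 miss  d=D]
1: W B5 -> L1 miss  d=D]
2: W B6 -> L2 miss wb->B10  d=D]
3: R B0 -> L0 miss  d=-]
4: W B9 -> L1 miss wb->B5  d=D]
5: W B1 -> L1 miss wb->B9  d=D]
6: R B7 -> L3 miss  d=-]
7: W B4 -> L0 miss  d=D]
8: W B4 -> L0 hit  d=D]
9: R B4 -> L0 hit  d=D]
10: R B4 -> L0 hit  d=D]
11: R B9 -> L1 miss wb->B1  d=-]
12: W B9 -> L1 hit  d=D]
13: R B1 -> L1 miss wb->B9  d=-]
14: R B1 -> L1 hit  d=-]
15: R B0 -> L0 miss wb->B4  d=-]

WB = [10, 5, 9, 1, 9, 4]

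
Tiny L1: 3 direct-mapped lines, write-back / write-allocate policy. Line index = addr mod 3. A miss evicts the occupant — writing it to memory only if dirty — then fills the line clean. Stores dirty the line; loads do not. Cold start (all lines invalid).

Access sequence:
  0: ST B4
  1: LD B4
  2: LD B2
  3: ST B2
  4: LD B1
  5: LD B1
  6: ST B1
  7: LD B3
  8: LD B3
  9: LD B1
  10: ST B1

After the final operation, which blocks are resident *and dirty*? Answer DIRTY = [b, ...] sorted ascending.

  0 | W B4 → L1 miss [D]
  1 | R B4 → L1 hit [D]
  2 | R B2 → L2 miss [-]
  3 | W B2 → L2 hit [D]
  4 | R B1 → L1 miss wb→B4 [-]
  5 | R B1 → L1 hit [-]
  6 | W B1 → L1 hit [D]
  7 | R B3 → L0 miss [-]
  8 | R B3 → L0 hit [-]
  9 | R B1 → L1 hit [D]
  10 | W B1 → L1 hit [D]

DIRTY = [1, 2]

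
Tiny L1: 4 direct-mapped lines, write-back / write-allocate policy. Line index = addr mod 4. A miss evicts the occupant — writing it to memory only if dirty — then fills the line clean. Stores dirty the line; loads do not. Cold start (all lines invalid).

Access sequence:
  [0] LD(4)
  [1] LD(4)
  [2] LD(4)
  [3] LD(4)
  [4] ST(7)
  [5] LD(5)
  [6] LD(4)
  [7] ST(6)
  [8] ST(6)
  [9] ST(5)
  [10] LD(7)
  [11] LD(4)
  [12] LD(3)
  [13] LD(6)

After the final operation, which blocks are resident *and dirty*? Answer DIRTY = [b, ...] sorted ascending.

DIRTY = [5, 6]

0: R B4 → L0 miss [-]
1: R B4 → L0 hit [-]
2: R B4 → L0 hit [-]
3: R B4 → L0 hit [-]
4: W B7 → L3 miss [D]
5: R B5 → L1 miss [-]
6: R B4 → L0 hit [-]
7: W B6 → L2 miss [D]
8: W B6 → L2 hit [D]
9: W B5 → L1 hit [D]
10: R B7 → L3 hit [D]
11: R B4 → L0 hit [-]
12: R B3 → L3 miss wb→B7 [-]
13: R B6 → L2 hit [D]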